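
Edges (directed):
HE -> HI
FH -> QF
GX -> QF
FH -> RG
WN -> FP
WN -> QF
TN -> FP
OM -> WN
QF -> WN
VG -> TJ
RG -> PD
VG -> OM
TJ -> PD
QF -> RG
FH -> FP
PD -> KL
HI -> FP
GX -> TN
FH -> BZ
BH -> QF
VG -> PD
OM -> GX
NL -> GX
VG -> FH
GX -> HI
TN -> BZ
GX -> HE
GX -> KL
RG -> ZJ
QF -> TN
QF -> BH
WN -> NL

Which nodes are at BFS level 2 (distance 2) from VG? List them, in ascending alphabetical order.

BZ, FP, GX, KL, QF, RG, WN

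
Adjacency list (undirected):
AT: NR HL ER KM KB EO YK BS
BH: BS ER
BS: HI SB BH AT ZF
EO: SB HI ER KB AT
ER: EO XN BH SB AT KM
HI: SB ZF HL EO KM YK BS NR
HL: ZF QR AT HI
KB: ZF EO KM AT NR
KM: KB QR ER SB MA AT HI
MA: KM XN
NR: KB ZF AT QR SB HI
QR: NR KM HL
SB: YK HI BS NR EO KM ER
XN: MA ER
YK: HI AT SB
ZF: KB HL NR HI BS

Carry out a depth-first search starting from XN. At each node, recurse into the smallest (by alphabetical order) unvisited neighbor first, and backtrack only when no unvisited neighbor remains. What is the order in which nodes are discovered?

Visit XN
XN → ER
ER → AT
AT → BS
BS → BH
BS → HI
HI → EO
EO → KB
KB → KM
KM → MA
KM → QR
QR → HL
HL → ZF
ZF → NR
NR → SB
SB → YK

XN -> ER -> AT -> BS -> BH -> HI -> EO -> KB -> KM -> MA -> QR -> HL -> ZF -> NR -> SB -> YK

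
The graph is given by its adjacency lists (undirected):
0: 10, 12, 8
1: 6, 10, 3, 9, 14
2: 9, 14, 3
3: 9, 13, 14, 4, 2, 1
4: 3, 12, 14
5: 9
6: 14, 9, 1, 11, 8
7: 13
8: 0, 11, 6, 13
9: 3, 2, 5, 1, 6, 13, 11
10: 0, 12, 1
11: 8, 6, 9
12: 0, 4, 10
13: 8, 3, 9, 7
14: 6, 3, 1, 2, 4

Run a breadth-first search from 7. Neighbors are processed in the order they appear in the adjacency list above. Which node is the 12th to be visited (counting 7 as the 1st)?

1

Visit 7; enqueue 13 → queue [13]
Visit 13; enqueue 8, 3, 9 → queue [8, 3, 9]
Visit 8; enqueue 0, 11, 6 → queue [3, 9, 0, 11, 6]
Visit 3; enqueue 14, 4, 2, 1 → queue [9, 0, 11, 6, 14, 4, 2, 1]
Visit 9; enqueue 5 → queue [0, 11, 6, 14, 4, 2, 1, 5]
Visit 0; enqueue 10, 12 → queue [11, 6, 14, 4, 2, 1, 5, 10, 12]
Visit 11 → queue [6, 14, 4, 2, 1, 5, 10, 12]
Visit 6 → queue [14, 4, 2, 1, 5, 10, 12]
Visit 14 → queue [4, 2, 1, 5, 10, 12]
Visit 4 → queue [2, 1, 5, 10, 12]
Visit 2 → queue [1, 5, 10, 12]
Visit 1 → queue [5, 10, 12]
Visit 5 → queue [10, 12]
Visit 10 → queue [12]
Visit 12 → queue []

Visit order: 7, 13, 8, 3, 9, 0, 11, 6, 14, 4, 2, 1, 5, 10, 12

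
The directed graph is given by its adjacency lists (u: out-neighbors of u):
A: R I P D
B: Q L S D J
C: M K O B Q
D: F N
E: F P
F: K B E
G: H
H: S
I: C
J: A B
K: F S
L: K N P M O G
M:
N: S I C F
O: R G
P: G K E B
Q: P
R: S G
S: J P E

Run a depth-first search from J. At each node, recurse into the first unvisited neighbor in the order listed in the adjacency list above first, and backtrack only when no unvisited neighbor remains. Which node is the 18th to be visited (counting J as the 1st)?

Visit J
J → A
A → R
R → S
S → P
P → G
G → H
P → K
K → F
F → B
B → Q
B → L
L → N
N → I
I → C
C → M
C → O
B → D
F → E

Visit order: J, A, R, S, P, G, H, K, F, B, Q, L, N, I, C, M, O, D, E

D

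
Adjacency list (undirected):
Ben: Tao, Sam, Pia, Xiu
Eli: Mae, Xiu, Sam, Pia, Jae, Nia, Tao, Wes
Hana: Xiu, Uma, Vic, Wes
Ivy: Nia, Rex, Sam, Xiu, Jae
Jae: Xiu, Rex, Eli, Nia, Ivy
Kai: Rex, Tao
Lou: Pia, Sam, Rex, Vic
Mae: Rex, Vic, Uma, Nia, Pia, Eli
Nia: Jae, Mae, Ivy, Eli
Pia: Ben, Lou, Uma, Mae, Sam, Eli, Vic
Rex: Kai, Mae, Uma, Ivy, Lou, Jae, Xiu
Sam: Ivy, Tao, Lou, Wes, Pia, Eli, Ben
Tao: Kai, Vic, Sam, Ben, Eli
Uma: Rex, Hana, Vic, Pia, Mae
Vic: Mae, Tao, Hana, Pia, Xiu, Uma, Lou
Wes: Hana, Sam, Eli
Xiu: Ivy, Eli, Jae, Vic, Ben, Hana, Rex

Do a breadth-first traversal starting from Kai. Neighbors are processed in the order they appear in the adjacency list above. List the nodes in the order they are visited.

Visit Kai; enqueue Rex, Tao → queue [Rex, Tao]
Visit Rex; enqueue Mae, Uma, Ivy, Lou, Jae, Xiu → queue [Tao, Mae, Uma, Ivy, Lou, Jae, Xiu]
Visit Tao; enqueue Vic, Sam, Ben, Eli → queue [Mae, Uma, Ivy, Lou, Jae, Xiu, Vic, Sam, Ben, Eli]
Visit Mae; enqueue Nia, Pia → queue [Uma, Ivy, Lou, Jae, Xiu, Vic, Sam, Ben, Eli, Nia, Pia]
Visit Uma; enqueue Hana → queue [Ivy, Lou, Jae, Xiu, Vic, Sam, Ben, Eli, Nia, Pia, Hana]
Visit Ivy → queue [Lou, Jae, Xiu, Vic, Sam, Ben, Eli, Nia, Pia, Hana]
Visit Lou → queue [Jae, Xiu, Vic, Sam, Ben, Eli, Nia, Pia, Hana]
Visit Jae → queue [Xiu, Vic, Sam, Ben, Eli, Nia, Pia, Hana]
Visit Xiu → queue [Vic, Sam, Ben, Eli, Nia, Pia, Hana]
Visit Vic → queue [Sam, Ben, Eli, Nia, Pia, Hana]
Visit Sam; enqueue Wes → queue [Ben, Eli, Nia, Pia, Hana, Wes]
Visit Ben → queue [Eli, Nia, Pia, Hana, Wes]
Visit Eli → queue [Nia, Pia, Hana, Wes]
Visit Nia → queue [Pia, Hana, Wes]
Visit Pia → queue [Hana, Wes]
Visit Hana → queue [Wes]
Visit Wes → queue []

Kai, Rex, Tao, Mae, Uma, Ivy, Lou, Jae, Xiu, Vic, Sam, Ben, Eli, Nia, Pia, Hana, Wes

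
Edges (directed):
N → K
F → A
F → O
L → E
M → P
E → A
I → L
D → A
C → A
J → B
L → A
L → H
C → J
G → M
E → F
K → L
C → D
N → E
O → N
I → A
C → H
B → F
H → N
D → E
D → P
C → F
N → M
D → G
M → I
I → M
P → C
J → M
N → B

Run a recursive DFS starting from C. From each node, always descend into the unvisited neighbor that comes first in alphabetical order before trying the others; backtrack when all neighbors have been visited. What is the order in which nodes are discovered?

Visit C
C → A
C → D
D → E
E → F
F → O
O → N
N → B
N → K
K → L
L → H
N → M
M → I
M → P
D → G
C → J

C, A, D, E, F, O, N, B, K, L, H, M, I, P, G, J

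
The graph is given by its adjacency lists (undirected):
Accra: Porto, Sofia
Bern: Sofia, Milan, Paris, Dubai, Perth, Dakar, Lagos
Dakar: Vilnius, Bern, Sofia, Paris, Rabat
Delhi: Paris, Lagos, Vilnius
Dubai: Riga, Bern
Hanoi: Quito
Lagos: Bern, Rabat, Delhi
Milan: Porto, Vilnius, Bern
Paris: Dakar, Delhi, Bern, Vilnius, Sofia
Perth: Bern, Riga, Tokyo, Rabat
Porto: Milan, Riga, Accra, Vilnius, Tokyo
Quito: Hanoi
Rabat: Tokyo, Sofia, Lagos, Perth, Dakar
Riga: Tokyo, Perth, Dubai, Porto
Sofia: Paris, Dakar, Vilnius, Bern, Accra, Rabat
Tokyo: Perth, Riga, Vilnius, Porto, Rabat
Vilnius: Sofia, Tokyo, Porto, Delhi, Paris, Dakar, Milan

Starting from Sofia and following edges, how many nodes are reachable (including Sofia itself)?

15

BFS from Sofia visits: Sofia, Vilnius, Rabat, Paris, Dakar, Bern, Accra, Tokyo, Porto, Milan, Delhi, Perth, Lagos, Dubai, Riga
Reachable nodes: 15 of 17 total.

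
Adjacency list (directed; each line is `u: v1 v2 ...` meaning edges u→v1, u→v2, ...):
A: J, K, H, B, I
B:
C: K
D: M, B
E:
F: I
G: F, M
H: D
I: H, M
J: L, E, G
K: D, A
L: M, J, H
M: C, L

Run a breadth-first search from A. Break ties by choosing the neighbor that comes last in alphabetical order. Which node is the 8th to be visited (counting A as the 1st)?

Visit A; enqueue K, J, I, H, B → queue [K, J, I, H, B]
Visit K; enqueue D → queue [J, I, H, B, D]
Visit J; enqueue L, G, E → queue [I, H, B, D, L, G, E]
Visit I; enqueue M → queue [H, B, D, L, G, E, M]
Visit H → queue [B, D, L, G, E, M]
Visit B → queue [D, L, G, E, M]
Visit D → queue [L, G, E, M]
Visit L → queue [G, E, M]
Visit G; enqueue F → queue [E, M, F]
Visit E → queue [M, F]
Visit M; enqueue C → queue [F, C]
Visit F → queue [C]
Visit C → queue []

Visit order: A, K, J, I, H, B, D, L, G, E, M, F, C

L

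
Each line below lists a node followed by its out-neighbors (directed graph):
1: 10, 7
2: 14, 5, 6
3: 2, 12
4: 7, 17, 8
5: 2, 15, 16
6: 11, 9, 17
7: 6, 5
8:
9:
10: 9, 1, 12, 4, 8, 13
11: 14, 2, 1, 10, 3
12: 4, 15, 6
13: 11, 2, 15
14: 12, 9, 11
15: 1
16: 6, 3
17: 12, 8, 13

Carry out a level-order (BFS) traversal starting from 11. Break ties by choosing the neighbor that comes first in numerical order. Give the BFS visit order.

11, 1, 2, 3, 10, 14, 7, 5, 6, 12, 4, 8, 9, 13, 15, 16, 17

Visit 11; enqueue 1, 2, 3, 10, 14 → queue [1, 2, 3, 10, 14]
Visit 1; enqueue 7 → queue [2, 3, 10, 14, 7]
Visit 2; enqueue 5, 6 → queue [3, 10, 14, 7, 5, 6]
Visit 3; enqueue 12 → queue [10, 14, 7, 5, 6, 12]
Visit 10; enqueue 4, 8, 9, 13 → queue [14, 7, 5, 6, 12, 4, 8, 9, 13]
Visit 14 → queue [7, 5, 6, 12, 4, 8, 9, 13]
Visit 7 → queue [5, 6, 12, 4, 8, 9, 13]
Visit 5; enqueue 15, 16 → queue [6, 12, 4, 8, 9, 13, 15, 16]
Visit 6; enqueue 17 → queue [12, 4, 8, 9, 13, 15, 16, 17]
Visit 12 → queue [4, 8, 9, 13, 15, 16, 17]
Visit 4 → queue [8, 9, 13, 15, 16, 17]
Visit 8 → queue [9, 13, 15, 16, 17]
Visit 9 → queue [13, 15, 16, 17]
Visit 13 → queue [15, 16, 17]
Visit 15 → queue [16, 17]
Visit 16 → queue [17]
Visit 17 → queue []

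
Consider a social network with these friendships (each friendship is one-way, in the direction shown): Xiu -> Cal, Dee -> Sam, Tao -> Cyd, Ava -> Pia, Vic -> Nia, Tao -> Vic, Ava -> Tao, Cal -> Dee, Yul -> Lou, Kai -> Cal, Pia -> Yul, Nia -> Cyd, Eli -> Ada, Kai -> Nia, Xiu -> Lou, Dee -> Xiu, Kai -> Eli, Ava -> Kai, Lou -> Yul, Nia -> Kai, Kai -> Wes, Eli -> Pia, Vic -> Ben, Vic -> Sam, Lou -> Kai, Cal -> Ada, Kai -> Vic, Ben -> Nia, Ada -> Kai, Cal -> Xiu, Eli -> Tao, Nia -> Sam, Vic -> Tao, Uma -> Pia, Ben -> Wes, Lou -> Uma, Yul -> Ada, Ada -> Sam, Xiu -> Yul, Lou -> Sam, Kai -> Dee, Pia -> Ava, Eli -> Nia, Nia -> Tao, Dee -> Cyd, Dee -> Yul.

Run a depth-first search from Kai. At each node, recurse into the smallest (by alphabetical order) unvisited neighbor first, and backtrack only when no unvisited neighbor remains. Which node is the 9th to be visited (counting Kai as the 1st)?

Uma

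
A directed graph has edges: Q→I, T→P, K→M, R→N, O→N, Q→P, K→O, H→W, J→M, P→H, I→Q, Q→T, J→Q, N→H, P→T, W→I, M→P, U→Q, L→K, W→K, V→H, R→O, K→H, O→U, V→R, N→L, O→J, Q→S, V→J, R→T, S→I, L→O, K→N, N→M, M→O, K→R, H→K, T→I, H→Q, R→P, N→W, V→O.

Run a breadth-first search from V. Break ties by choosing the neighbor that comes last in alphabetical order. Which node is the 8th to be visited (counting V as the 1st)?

N

Visit V; enqueue R, O, J, H → queue [R, O, J, H]
Visit R; enqueue T, P, N → queue [O, J, H, T, P, N]
Visit O; enqueue U → queue [J, H, T, P, N, U]
Visit J; enqueue Q, M → queue [H, T, P, N, U, Q, M]
Visit H; enqueue W, K → queue [T, P, N, U, Q, M, W, K]
Visit T; enqueue I → queue [P, N, U, Q, M, W, K, I]
Visit P → queue [N, U, Q, M, W, K, I]
Visit N; enqueue L → queue [U, Q, M, W, K, I, L]
Visit U → queue [Q, M, W, K, I, L]
Visit Q; enqueue S → queue [M, W, K, I, L, S]
Visit M → queue [W, K, I, L, S]
Visit W → queue [K, I, L, S]
Visit K → queue [I, L, S]
Visit I → queue [L, S]
Visit L → queue [S]
Visit S → queue []

Visit order: V, R, O, J, H, T, P, N, U, Q, M, W, K, I, L, S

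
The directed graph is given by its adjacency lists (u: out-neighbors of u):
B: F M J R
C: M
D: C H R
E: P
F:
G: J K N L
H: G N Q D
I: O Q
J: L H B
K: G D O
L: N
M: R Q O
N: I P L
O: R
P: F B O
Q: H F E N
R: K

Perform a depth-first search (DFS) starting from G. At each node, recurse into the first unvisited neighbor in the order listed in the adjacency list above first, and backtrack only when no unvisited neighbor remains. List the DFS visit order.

Visit G
G → J
J → L
L → N
N → I
I → O
O → R
R → K
K → D
D → C
C → M
M → Q
Q → H
Q → F
Q → E
E → P
P → B

G -> J -> L -> N -> I -> O -> R -> K -> D -> C -> M -> Q -> H -> F -> E -> P -> B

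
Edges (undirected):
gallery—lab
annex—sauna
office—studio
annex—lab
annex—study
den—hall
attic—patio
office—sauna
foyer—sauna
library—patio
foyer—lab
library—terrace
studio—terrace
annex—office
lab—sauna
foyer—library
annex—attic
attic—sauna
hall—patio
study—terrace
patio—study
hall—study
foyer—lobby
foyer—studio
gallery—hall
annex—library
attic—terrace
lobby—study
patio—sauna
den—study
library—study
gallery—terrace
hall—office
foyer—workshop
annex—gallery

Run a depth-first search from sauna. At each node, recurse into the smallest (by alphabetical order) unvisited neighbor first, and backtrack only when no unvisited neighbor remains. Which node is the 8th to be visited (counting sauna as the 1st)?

library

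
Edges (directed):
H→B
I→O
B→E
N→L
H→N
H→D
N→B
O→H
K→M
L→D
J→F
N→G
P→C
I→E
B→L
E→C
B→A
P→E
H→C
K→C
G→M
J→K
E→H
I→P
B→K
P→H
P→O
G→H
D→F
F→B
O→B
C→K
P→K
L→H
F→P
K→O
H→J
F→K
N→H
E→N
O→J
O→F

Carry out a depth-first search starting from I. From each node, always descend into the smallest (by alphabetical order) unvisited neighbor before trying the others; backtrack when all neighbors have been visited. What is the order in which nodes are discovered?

Visit I
I → E
E → C
C → K
K → M
K → O
O → B
B → A
B → L
L → D
D → F
F → P
P → H
H → J
H → N
N → G

I -> E -> C -> K -> M -> O -> B -> A -> L -> D -> F -> P -> H -> J -> N -> G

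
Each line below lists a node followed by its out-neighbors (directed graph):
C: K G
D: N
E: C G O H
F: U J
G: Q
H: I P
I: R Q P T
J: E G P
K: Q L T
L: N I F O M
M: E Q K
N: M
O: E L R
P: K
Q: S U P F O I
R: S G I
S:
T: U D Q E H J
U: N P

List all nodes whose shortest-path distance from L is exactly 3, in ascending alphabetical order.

Level 0: L
Level 1: F, I, M, N, O
Level 2: E, J, K, P, Q, R, T, U
Level 3: C, D, G, H, S

C, D, G, H, S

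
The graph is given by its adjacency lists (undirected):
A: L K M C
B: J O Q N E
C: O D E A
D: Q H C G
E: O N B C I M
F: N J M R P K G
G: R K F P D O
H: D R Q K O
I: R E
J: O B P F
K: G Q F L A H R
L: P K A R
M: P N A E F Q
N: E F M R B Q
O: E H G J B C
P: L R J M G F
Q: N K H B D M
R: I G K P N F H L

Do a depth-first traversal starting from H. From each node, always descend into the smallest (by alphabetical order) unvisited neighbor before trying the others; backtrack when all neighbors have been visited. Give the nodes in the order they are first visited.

H -> D -> C -> A -> K -> F -> G -> O -> B -> E -> I -> R -> L -> P -> J -> M -> N -> Q

Visit H
H → D
D → C
C → A
A → K
K → F
F → G
G → O
O → B
B → E
E → I
I → R
R → L
L → P
P → J
P → M
M → N
N → Q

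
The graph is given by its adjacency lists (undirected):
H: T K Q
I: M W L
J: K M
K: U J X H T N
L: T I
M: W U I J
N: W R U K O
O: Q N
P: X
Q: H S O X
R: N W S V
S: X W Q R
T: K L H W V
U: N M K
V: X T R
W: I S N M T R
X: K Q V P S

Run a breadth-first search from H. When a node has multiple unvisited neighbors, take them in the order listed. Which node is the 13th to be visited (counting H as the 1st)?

Visit H; enqueue T, K, Q → queue [T, K, Q]
Visit T; enqueue L, W, V → queue [K, Q, L, W, V]
Visit K; enqueue U, J, X, N → queue [Q, L, W, V, U, J, X, N]
Visit Q; enqueue S, O → queue [L, W, V, U, J, X, N, S, O]
Visit L; enqueue I → queue [W, V, U, J, X, N, S, O, I]
Visit W; enqueue M, R → queue [V, U, J, X, N, S, O, I, M, R]
Visit V → queue [U, J, X, N, S, O, I, M, R]
Visit U → queue [J, X, N, S, O, I, M, R]
Visit J → queue [X, N, S, O, I, M, R]
Visit X; enqueue P → queue [N, S, O, I, M, R, P]
Visit N → queue [S, O, I, M, R, P]
Visit S → queue [O, I, M, R, P]
Visit O → queue [I, M, R, P]
Visit I → queue [M, R, P]
Visit M → queue [R, P]
Visit R → queue [P]
Visit P → queue []

Visit order: H, T, K, Q, L, W, V, U, J, X, N, S, O, I, M, R, P

O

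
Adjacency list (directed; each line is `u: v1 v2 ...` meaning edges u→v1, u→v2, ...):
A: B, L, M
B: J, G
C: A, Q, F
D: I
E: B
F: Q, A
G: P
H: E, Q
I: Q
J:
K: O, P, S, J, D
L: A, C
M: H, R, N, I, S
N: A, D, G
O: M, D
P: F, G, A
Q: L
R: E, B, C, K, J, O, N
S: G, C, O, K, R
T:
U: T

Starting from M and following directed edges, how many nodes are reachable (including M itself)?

BFS from M visits: M, H, R, N, I, S, E, Q, B, C, K, J, O, A, D, G, L, F, P
Reachable nodes: 19 of 21 total.

19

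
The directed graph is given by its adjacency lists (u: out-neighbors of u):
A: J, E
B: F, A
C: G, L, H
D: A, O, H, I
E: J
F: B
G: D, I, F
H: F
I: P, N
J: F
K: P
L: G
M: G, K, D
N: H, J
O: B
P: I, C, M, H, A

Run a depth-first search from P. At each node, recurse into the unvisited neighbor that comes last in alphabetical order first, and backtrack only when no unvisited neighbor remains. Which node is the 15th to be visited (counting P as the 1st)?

C

Visit P
P → M
M → K
M → G
G → I
I → N
N → J
J → F
F → B
B → A
A → E
N → H
G → D
D → O
P → C
C → L

Visit order: P, M, K, G, I, N, J, F, B, A, E, H, D, O, C, L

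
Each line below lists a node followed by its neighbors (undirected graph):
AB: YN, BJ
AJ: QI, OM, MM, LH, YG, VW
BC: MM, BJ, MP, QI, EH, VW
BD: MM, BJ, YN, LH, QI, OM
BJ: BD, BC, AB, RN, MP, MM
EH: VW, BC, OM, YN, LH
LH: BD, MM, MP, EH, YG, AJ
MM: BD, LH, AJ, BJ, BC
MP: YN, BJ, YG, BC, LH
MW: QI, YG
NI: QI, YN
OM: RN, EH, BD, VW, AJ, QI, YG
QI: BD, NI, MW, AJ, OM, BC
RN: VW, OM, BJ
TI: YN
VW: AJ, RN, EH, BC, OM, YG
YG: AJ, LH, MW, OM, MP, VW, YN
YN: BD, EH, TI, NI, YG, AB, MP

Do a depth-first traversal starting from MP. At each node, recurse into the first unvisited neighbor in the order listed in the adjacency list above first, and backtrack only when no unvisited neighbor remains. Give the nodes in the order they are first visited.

Visit MP
MP → YN
YN → BD
BD → MM
MM → LH
LH → EH
EH → VW
VW → AJ
AJ → QI
QI → NI
QI → MW
MW → YG
YG → OM
OM → RN
RN → BJ
BJ → BC
BJ → AB
YN → TI

MP YN BD MM LH EH VW AJ QI NI MW YG OM RN BJ BC AB TI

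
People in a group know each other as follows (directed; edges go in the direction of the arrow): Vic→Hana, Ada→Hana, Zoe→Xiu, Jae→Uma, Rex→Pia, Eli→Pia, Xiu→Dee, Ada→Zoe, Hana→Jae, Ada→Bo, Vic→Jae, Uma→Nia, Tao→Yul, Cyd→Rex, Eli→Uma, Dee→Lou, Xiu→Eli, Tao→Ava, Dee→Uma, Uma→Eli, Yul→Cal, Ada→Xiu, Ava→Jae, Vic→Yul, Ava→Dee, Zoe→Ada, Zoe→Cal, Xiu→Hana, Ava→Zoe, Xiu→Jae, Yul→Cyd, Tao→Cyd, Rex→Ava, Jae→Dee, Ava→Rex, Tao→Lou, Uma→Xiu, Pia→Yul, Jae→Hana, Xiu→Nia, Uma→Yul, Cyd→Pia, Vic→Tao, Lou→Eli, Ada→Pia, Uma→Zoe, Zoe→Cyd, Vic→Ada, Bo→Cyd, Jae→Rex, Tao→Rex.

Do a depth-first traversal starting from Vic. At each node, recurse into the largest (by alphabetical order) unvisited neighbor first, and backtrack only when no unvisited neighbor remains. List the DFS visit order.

Vic, Yul, Cyd, Rex, Pia, Ava, Zoe, Xiu, Nia, Jae, Uma, Eli, Hana, Dee, Lou, Cal, Ada, Bo, Tao

Visit Vic
Vic → Yul
Yul → Cyd
Cyd → Rex
Rex → Pia
Rex → Ava
Ava → Zoe
Zoe → Xiu
Xiu → Nia
Xiu → Jae
Jae → Uma
Uma → Eli
Jae → Hana
Jae → Dee
Dee → Lou
Zoe → Cal
Zoe → Ada
Ada → Bo
Vic → Tao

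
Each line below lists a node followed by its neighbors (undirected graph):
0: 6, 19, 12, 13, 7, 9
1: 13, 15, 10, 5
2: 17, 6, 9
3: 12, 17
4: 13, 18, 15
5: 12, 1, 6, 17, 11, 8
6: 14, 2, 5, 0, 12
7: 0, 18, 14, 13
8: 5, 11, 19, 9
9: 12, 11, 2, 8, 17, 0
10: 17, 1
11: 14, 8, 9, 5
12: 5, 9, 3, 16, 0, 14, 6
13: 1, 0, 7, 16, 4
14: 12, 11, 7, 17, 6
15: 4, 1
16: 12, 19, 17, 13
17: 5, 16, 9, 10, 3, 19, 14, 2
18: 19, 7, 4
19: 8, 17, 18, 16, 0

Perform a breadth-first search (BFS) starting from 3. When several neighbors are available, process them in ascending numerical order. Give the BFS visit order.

3, 12, 17, 0, 5, 6, 9, 14, 16, 2, 10, 19, 7, 13, 1, 8, 11, 18, 4, 15

Visit 3; enqueue 12, 17 → queue [12, 17]
Visit 12; enqueue 0, 5, 6, 9, 14, 16 → queue [17, 0, 5, 6, 9, 14, 16]
Visit 17; enqueue 2, 10, 19 → queue [0, 5, 6, 9, 14, 16, 2, 10, 19]
Visit 0; enqueue 7, 13 → queue [5, 6, 9, 14, 16, 2, 10, 19, 7, 13]
Visit 5; enqueue 1, 8, 11 → queue [6, 9, 14, 16, 2, 10, 19, 7, 13, 1, 8, 11]
Visit 6 → queue [9, 14, 16, 2, 10, 19, 7, 13, 1, 8, 11]
Visit 9 → queue [14, 16, 2, 10, 19, 7, 13, 1, 8, 11]
Visit 14 → queue [16, 2, 10, 19, 7, 13, 1, 8, 11]
Visit 16 → queue [2, 10, 19, 7, 13, 1, 8, 11]
Visit 2 → queue [10, 19, 7, 13, 1, 8, 11]
Visit 10 → queue [19, 7, 13, 1, 8, 11]
Visit 19; enqueue 18 → queue [7, 13, 1, 8, 11, 18]
Visit 7 → queue [13, 1, 8, 11, 18]
Visit 13; enqueue 4 → queue [1, 8, 11, 18, 4]
Visit 1; enqueue 15 → queue [8, 11, 18, 4, 15]
Visit 8 → queue [11, 18, 4, 15]
Visit 11 → queue [18, 4, 15]
Visit 18 → queue [4, 15]
Visit 4 → queue [15]
Visit 15 → queue []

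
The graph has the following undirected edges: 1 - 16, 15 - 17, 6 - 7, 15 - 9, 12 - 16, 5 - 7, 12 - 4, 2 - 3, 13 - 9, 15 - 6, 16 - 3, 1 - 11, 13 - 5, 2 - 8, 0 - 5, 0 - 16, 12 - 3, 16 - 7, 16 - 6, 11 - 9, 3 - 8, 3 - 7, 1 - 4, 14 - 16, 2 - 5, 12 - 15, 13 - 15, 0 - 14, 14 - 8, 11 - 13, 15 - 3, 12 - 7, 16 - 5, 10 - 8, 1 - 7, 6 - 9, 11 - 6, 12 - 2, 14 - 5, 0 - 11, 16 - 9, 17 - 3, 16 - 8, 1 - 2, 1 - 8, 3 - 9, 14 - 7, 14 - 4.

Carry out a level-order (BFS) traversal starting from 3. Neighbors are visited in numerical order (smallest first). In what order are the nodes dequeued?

Visit 3; enqueue 2, 7, 8, 9, 12, 15, 16, 17 → queue [2, 7, 8, 9, 12, 15, 16, 17]
Visit 2; enqueue 1, 5 → queue [7, 8, 9, 12, 15, 16, 17, 1, 5]
Visit 7; enqueue 6, 14 → queue [8, 9, 12, 15, 16, 17, 1, 5, 6, 14]
Visit 8; enqueue 10 → queue [9, 12, 15, 16, 17, 1, 5, 6, 14, 10]
Visit 9; enqueue 11, 13 → queue [12, 15, 16, 17, 1, 5, 6, 14, 10, 11, 13]
Visit 12; enqueue 4 → queue [15, 16, 17, 1, 5, 6, 14, 10, 11, 13, 4]
Visit 15 → queue [16, 17, 1, 5, 6, 14, 10, 11, 13, 4]
Visit 16; enqueue 0 → queue [17, 1, 5, 6, 14, 10, 11, 13, 4, 0]
Visit 17 → queue [1, 5, 6, 14, 10, 11, 13, 4, 0]
Visit 1 → queue [5, 6, 14, 10, 11, 13, 4, 0]
Visit 5 → queue [6, 14, 10, 11, 13, 4, 0]
Visit 6 → queue [14, 10, 11, 13, 4, 0]
Visit 14 → queue [10, 11, 13, 4, 0]
Visit 10 → queue [11, 13, 4, 0]
Visit 11 → queue [13, 4, 0]
Visit 13 → queue [4, 0]
Visit 4 → queue [0]
Visit 0 → queue []

3, 2, 7, 8, 9, 12, 15, 16, 17, 1, 5, 6, 14, 10, 11, 13, 4, 0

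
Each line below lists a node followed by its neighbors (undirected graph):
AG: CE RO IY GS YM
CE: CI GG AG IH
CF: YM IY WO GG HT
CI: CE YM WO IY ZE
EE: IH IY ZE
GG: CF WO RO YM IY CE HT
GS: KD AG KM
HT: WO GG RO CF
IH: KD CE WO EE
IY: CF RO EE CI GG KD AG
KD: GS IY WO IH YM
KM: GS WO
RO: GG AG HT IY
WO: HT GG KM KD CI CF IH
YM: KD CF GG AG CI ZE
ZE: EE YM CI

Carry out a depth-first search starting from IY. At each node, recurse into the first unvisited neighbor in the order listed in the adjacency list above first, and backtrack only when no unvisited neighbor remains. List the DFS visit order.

IY, CF, YM, KD, GS, AG, CE, CI, WO, HT, GG, RO, KM, IH, EE, ZE

Visit IY
IY → CF
CF → YM
YM → KD
KD → GS
GS → AG
AG → CE
CE → CI
CI → WO
WO → HT
HT → GG
GG → RO
WO → KM
WO → IH
IH → EE
EE → ZE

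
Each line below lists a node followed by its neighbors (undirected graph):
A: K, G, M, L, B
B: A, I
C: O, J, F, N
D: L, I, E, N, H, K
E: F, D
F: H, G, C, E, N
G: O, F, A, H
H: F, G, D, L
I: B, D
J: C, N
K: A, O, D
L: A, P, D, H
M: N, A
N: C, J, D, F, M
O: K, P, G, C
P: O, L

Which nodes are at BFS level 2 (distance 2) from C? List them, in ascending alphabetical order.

D, E, G, H, K, M, P

Level 0: C
Level 1: F, J, N, O
Level 2: D, E, G, H, K, M, P
Level 3: A, I, L
Level 4: B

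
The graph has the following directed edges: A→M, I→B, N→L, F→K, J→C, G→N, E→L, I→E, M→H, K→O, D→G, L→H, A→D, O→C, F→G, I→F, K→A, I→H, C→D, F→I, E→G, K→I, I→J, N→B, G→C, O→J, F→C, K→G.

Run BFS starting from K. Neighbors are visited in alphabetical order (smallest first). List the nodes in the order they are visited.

K A G I O D M C N B E F H J L

Visit K; enqueue A, G, I, O → queue [A, G, I, O]
Visit A; enqueue D, M → queue [G, I, O, D, M]
Visit G; enqueue C, N → queue [I, O, D, M, C, N]
Visit I; enqueue B, E, F, H, J → queue [O, D, M, C, N, B, E, F, H, J]
Visit O → queue [D, M, C, N, B, E, F, H, J]
Visit D → queue [M, C, N, B, E, F, H, J]
Visit M → queue [C, N, B, E, F, H, J]
Visit C → queue [N, B, E, F, H, J]
Visit N; enqueue L → queue [B, E, F, H, J, L]
Visit B → queue [E, F, H, J, L]
Visit E → queue [F, H, J, L]
Visit F → queue [H, J, L]
Visit H → queue [J, L]
Visit J → queue [L]
Visit L → queue []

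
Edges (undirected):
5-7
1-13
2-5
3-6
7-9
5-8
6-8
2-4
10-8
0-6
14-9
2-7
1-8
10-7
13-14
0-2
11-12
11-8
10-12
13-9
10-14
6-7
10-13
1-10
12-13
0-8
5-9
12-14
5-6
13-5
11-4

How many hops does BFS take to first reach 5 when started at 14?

2

Level 0: 14
Level 1: 9, 10, 12, 13
Level 2: 1, 5, 7, 8, 11
Level 3: 0, 2, 4, 6
Level 4: 3
5 first appears at level 2.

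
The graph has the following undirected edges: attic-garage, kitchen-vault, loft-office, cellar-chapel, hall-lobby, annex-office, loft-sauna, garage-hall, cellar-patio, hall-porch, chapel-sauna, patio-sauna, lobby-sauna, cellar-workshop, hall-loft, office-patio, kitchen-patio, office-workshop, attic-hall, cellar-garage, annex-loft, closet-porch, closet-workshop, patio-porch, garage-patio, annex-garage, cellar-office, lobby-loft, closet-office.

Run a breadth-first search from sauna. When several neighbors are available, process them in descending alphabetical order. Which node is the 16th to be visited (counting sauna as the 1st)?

Visit sauna; enqueue patio, loft, lobby, chapel → queue [patio, loft, lobby, chapel]
Visit patio; enqueue porch, office, kitchen, garage, cellar → queue [loft, lobby, chapel, porch, office, kitchen, garage, cellar]
Visit loft; enqueue hall, annex → queue [lobby, chapel, porch, office, kitchen, garage, cellar, hall, annex]
Visit lobby → queue [chapel, porch, office, kitchen, garage, cellar, hall, annex]
Visit chapel → queue [porch, office, kitchen, garage, cellar, hall, annex]
Visit porch; enqueue closet → queue [office, kitchen, garage, cellar, hall, annex, closet]
Visit office; enqueue workshop → queue [kitchen, garage, cellar, hall, annex, closet, workshop]
Visit kitchen; enqueue vault → queue [garage, cellar, hall, annex, closet, workshop, vault]
Visit garage; enqueue attic → queue [cellar, hall, annex, closet, workshop, vault, attic]
Visit cellar → queue [hall, annex, closet, workshop, vault, attic]
Visit hall → queue [annex, closet, workshop, vault, attic]
Visit annex → queue [closet, workshop, vault, attic]
Visit closet → queue [workshop, vault, attic]
Visit workshop → queue [vault, attic]
Visit vault → queue [attic]
Visit attic → queue []

Visit order: sauna, patio, loft, lobby, chapel, porch, office, kitchen, garage, cellar, hall, annex, closet, workshop, vault, attic

attic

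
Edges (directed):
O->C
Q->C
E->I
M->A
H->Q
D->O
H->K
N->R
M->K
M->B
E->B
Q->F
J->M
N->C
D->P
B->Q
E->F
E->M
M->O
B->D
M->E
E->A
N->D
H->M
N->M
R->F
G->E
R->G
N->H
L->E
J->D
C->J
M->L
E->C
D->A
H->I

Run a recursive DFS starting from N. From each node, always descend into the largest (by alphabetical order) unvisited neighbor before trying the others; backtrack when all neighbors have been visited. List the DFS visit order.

Visit N
N → R
R → G
G → E
E → M
M → O
O → C
C → J
J → D
D → P
D → A
M → L
M → K
M → B
B → Q
Q → F
E → I
N → H

N, R, G, E, M, O, C, J, D, P, A, L, K, B, Q, F, I, H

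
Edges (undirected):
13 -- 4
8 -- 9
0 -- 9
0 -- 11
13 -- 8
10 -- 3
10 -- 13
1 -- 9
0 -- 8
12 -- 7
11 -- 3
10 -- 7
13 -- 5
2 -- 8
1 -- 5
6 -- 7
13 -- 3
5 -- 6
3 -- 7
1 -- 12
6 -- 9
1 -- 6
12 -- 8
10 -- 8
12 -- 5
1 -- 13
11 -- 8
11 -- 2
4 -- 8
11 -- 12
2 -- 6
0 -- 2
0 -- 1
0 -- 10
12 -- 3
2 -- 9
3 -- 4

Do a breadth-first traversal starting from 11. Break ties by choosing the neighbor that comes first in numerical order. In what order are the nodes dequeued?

11 -> 0 -> 2 -> 3 -> 8 -> 12 -> 1 -> 9 -> 10 -> 6 -> 4 -> 7 -> 13 -> 5

Visit 11; enqueue 0, 2, 3, 8, 12 → queue [0, 2, 3, 8, 12]
Visit 0; enqueue 1, 9, 10 → queue [2, 3, 8, 12, 1, 9, 10]
Visit 2; enqueue 6 → queue [3, 8, 12, 1, 9, 10, 6]
Visit 3; enqueue 4, 7, 13 → queue [8, 12, 1, 9, 10, 6, 4, 7, 13]
Visit 8 → queue [12, 1, 9, 10, 6, 4, 7, 13]
Visit 12; enqueue 5 → queue [1, 9, 10, 6, 4, 7, 13, 5]
Visit 1 → queue [9, 10, 6, 4, 7, 13, 5]
Visit 9 → queue [10, 6, 4, 7, 13, 5]
Visit 10 → queue [6, 4, 7, 13, 5]
Visit 6 → queue [4, 7, 13, 5]
Visit 4 → queue [7, 13, 5]
Visit 7 → queue [13, 5]
Visit 13 → queue [5]
Visit 5 → queue []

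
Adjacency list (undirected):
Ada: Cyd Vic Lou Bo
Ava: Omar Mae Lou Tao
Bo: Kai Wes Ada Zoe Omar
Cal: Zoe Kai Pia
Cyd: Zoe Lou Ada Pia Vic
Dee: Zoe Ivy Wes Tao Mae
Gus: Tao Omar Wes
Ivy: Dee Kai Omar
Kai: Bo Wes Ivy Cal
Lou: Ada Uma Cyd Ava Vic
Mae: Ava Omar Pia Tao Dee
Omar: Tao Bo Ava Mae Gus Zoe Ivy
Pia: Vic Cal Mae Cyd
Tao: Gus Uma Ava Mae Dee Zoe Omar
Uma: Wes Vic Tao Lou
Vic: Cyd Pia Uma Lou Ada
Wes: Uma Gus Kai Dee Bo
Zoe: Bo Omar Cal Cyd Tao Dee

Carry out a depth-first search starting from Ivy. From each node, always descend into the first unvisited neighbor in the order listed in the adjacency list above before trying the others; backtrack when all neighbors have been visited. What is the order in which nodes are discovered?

Ivy → Dee → Zoe → Bo → Kai → Wes → Uma → Vic → Cyd → Lou → Ada → Ava → Omar → Tao → Gus → Mae → Pia → Cal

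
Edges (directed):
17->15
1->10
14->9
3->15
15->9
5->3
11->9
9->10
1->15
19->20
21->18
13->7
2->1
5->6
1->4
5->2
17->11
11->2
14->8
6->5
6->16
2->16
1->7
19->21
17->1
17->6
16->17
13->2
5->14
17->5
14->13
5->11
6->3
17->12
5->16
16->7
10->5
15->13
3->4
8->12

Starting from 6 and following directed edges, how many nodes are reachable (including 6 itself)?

BFS from 6 visits: 6, 3, 5, 16, 4, 15, 2, 11, 14, 7, 17, 9, 13, 1, 8, 12, 10
Reachable nodes: 17 of 21 total.

17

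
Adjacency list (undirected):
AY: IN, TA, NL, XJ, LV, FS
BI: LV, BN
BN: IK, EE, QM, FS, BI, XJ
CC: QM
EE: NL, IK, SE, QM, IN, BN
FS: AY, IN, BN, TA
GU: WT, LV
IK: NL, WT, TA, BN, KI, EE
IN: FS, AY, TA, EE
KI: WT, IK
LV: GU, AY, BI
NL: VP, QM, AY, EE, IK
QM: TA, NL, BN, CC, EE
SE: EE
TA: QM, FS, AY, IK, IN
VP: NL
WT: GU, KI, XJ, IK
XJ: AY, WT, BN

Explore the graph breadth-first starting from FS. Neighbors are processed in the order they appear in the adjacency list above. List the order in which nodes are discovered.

FS → AY → IN → BN → TA → NL → XJ → LV → EE → IK → QM → BI → VP → WT → GU → SE → KI → CC

Visit FS; enqueue AY, IN, BN, TA → queue [AY, IN, BN, TA]
Visit AY; enqueue NL, XJ, LV → queue [IN, BN, TA, NL, XJ, LV]
Visit IN; enqueue EE → queue [BN, TA, NL, XJ, LV, EE]
Visit BN; enqueue IK, QM, BI → queue [TA, NL, XJ, LV, EE, IK, QM, BI]
Visit TA → queue [NL, XJ, LV, EE, IK, QM, BI]
Visit NL; enqueue VP → queue [XJ, LV, EE, IK, QM, BI, VP]
Visit XJ; enqueue WT → queue [LV, EE, IK, QM, BI, VP, WT]
Visit LV; enqueue GU → queue [EE, IK, QM, BI, VP, WT, GU]
Visit EE; enqueue SE → queue [IK, QM, BI, VP, WT, GU, SE]
Visit IK; enqueue KI → queue [QM, BI, VP, WT, GU, SE, KI]
Visit QM; enqueue CC → queue [BI, VP, WT, GU, SE, KI, CC]
Visit BI → queue [VP, WT, GU, SE, KI, CC]
Visit VP → queue [WT, GU, SE, KI, CC]
Visit WT → queue [GU, SE, KI, CC]
Visit GU → queue [SE, KI, CC]
Visit SE → queue [KI, CC]
Visit KI → queue [CC]
Visit CC → queue []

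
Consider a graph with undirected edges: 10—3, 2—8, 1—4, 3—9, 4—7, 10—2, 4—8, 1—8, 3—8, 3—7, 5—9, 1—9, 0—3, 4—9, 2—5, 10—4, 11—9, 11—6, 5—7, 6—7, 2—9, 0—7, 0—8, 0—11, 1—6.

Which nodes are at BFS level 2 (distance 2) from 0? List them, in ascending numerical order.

1, 2, 4, 5, 6, 9, 10

Level 0: 0
Level 1: 3, 7, 8, 11
Level 2: 1, 2, 4, 5, 6, 9, 10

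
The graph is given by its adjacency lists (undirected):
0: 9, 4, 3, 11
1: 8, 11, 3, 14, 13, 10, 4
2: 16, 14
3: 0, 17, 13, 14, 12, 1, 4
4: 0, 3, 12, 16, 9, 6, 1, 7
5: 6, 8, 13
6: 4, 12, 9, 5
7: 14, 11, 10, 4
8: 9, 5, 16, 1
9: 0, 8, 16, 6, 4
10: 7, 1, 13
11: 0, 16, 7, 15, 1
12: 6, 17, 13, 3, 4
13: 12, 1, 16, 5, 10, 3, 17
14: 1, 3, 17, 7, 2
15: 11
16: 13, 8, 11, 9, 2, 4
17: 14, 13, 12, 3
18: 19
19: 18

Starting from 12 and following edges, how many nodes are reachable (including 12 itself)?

18

BFS from 12 visits: 12, 6, 17, 13, 3, 4, 9, 5, 14, 1, 16, 10, 0, 7, 8, 2, 11, 15
Reachable nodes: 18 of 20 total.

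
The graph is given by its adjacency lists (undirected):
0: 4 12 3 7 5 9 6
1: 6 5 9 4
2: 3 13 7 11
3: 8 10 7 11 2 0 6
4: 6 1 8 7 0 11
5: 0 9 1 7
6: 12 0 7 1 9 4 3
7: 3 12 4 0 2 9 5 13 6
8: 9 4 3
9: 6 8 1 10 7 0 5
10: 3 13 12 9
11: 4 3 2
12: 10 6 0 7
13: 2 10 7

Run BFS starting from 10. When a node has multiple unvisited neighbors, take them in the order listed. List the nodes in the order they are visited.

Visit 10; enqueue 3, 13, 12, 9 → queue [3, 13, 12, 9]
Visit 3; enqueue 8, 7, 11, 2, 0, 6 → queue [13, 12, 9, 8, 7, 11, 2, 0, 6]
Visit 13 → queue [12, 9, 8, 7, 11, 2, 0, 6]
Visit 12 → queue [9, 8, 7, 11, 2, 0, 6]
Visit 9; enqueue 1, 5 → queue [8, 7, 11, 2, 0, 6, 1, 5]
Visit 8; enqueue 4 → queue [7, 11, 2, 0, 6, 1, 5, 4]
Visit 7 → queue [11, 2, 0, 6, 1, 5, 4]
Visit 11 → queue [2, 0, 6, 1, 5, 4]
Visit 2 → queue [0, 6, 1, 5, 4]
Visit 0 → queue [6, 1, 5, 4]
Visit 6 → queue [1, 5, 4]
Visit 1 → queue [5, 4]
Visit 5 → queue [4]
Visit 4 → queue []

10 3 13 12 9 8 7 11 2 0 6 1 5 4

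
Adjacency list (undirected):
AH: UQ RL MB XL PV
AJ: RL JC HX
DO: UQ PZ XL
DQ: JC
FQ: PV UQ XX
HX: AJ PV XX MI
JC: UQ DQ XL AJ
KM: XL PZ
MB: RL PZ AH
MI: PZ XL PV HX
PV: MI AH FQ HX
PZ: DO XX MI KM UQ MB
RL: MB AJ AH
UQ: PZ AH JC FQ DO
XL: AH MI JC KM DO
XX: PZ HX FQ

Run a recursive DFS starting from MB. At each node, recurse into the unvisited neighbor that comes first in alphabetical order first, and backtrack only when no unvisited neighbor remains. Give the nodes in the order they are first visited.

Visit MB
MB → AH
AH → PV
PV → FQ
FQ → UQ
UQ → DO
DO → PZ
PZ → KM
KM → XL
XL → JC
JC → AJ
AJ → HX
HX → MI
HX → XX
AJ → RL
JC → DQ

MB AH PV FQ UQ DO PZ KM XL JC AJ HX MI XX RL DQ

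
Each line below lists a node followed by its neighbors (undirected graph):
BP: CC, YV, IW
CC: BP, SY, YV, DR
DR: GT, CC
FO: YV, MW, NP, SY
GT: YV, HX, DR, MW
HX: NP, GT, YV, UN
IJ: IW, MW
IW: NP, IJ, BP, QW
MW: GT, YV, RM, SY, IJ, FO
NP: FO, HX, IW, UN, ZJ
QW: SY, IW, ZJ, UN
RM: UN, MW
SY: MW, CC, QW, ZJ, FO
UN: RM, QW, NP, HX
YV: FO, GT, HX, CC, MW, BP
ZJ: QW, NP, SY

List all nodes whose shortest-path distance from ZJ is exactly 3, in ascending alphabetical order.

BP, DR, GT, IJ, RM, YV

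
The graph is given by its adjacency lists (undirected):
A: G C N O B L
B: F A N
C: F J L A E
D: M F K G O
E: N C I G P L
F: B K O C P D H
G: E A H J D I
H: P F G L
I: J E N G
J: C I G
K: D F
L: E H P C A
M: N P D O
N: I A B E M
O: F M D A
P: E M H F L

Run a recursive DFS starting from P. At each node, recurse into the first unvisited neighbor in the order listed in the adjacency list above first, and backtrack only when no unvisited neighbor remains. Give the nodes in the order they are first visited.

P, E, N, I, J, C, F, B, A, G, H, L, D, M, O, K

Visit P
P → E
E → N
N → I
I → J
J → C
C → F
F → B
B → A
A → G
G → H
H → L
G → D
D → M
M → O
D → K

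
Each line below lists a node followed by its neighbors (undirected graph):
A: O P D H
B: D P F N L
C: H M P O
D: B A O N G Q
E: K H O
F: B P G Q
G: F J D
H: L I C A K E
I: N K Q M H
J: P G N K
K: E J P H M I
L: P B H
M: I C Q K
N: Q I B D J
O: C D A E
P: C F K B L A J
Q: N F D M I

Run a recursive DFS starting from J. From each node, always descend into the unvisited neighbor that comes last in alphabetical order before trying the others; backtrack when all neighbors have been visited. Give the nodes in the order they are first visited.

Visit J
J → P
P → L
L → H
H → K
K → M
M → Q
Q → N
N → I
N → D
D → O
O → E
O → C
O → A
D → G
G → F
F → B

J → P → L → H → K → M → Q → N → I → D → O → E → C → A → G → F → B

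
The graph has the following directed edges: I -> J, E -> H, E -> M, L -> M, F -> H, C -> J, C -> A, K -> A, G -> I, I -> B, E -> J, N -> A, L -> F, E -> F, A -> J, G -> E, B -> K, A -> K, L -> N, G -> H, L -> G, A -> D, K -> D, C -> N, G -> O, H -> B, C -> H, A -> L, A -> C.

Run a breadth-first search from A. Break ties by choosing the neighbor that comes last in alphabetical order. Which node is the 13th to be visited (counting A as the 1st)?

Visit A; enqueue L, K, J, D, C → queue [L, K, J, D, C]
Visit L; enqueue N, M, G, F → queue [K, J, D, C, N, M, G, F]
Visit K → queue [J, D, C, N, M, G, F]
Visit J → queue [D, C, N, M, G, F]
Visit D → queue [C, N, M, G, F]
Visit C; enqueue H → queue [N, M, G, F, H]
Visit N → queue [M, G, F, H]
Visit M → queue [G, F, H]
Visit G; enqueue O, I, E → queue [F, H, O, I, E]
Visit F → queue [H, O, I, E]
Visit H; enqueue B → queue [O, I, E, B]
Visit O → queue [I, E, B]
Visit I → queue [E, B]
Visit E → queue [B]
Visit B → queue []

Visit order: A, L, K, J, D, C, N, M, G, F, H, O, I, E, B

I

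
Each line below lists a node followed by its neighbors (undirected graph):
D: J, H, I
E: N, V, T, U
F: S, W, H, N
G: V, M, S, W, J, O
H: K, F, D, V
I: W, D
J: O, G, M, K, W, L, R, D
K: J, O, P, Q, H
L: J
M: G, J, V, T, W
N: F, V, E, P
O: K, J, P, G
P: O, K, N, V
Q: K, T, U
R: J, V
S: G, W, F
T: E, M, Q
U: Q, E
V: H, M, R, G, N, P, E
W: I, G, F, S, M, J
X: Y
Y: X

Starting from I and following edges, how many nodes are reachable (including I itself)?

20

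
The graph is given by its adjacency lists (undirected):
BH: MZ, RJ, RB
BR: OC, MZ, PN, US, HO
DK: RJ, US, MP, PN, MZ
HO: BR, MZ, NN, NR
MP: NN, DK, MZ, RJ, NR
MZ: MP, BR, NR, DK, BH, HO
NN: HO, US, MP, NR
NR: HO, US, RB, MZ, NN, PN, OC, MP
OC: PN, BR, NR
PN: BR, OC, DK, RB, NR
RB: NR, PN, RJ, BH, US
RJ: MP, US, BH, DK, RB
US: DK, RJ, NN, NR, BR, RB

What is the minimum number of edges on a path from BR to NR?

2

Level 0: BR
Level 1: HO, MZ, OC, PN, US
Level 2: BH, DK, MP, NN, NR, RB, RJ
NR first appears at level 2.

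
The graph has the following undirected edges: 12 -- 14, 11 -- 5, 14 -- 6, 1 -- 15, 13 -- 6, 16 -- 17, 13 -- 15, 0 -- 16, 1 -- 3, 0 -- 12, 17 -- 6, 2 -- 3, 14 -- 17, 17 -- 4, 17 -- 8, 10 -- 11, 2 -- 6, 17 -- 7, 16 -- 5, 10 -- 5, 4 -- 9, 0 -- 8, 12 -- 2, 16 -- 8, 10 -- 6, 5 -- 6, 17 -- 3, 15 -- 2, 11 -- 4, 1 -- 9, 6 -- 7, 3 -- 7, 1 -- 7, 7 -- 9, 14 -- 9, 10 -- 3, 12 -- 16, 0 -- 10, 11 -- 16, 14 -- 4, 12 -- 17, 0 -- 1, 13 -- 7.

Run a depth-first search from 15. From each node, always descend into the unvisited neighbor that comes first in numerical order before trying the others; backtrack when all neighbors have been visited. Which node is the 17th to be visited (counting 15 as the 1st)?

17

Visit 15
15 → 1
1 → 0
0 → 8
8 → 16
16 → 5
5 → 6
6 → 2
2 → 3
3 → 7
7 → 9
9 → 4
4 → 11
11 → 10
4 → 14
14 → 12
12 → 17
7 → 13

Visit order: 15, 1, 0, 8, 16, 5, 6, 2, 3, 7, 9, 4, 11, 10, 14, 12, 17, 13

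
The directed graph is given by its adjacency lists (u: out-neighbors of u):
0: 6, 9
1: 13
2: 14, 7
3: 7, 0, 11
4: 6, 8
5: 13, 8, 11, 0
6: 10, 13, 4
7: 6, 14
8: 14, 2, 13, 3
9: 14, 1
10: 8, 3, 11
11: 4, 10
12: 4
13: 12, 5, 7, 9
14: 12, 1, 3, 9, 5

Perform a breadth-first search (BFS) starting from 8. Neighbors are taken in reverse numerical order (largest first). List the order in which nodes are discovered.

8, 14, 13, 3, 2, 12, 9, 5, 1, 7, 11, 0, 4, 6, 10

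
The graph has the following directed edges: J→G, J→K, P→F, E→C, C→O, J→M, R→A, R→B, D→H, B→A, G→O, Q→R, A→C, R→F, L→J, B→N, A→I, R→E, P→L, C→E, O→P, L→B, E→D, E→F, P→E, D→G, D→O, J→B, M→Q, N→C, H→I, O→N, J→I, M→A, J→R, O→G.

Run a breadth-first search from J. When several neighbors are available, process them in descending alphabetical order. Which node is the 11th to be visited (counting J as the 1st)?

Q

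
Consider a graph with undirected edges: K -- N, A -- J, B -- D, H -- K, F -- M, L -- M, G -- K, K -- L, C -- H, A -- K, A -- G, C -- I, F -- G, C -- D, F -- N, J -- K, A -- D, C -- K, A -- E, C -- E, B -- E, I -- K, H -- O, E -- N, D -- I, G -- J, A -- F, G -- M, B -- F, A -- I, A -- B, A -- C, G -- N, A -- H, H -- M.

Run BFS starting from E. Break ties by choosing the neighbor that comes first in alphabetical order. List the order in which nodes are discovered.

E A B C N D F G H I J K M O L

Visit E; enqueue A, B, C, N → queue [A, B, C, N]
Visit A; enqueue D, F, G, H, I, J, K → queue [B, C, N, D, F, G, H, I, J, K]
Visit B → queue [C, N, D, F, G, H, I, J, K]
Visit C → queue [N, D, F, G, H, I, J, K]
Visit N → queue [D, F, G, H, I, J, K]
Visit D → queue [F, G, H, I, J, K]
Visit F; enqueue M → queue [G, H, I, J, K, M]
Visit G → queue [H, I, J, K, M]
Visit H; enqueue O → queue [I, J, K, M, O]
Visit I → queue [J, K, M, O]
Visit J → queue [K, M, O]
Visit K; enqueue L → queue [M, O, L]
Visit M → queue [O, L]
Visit O → queue [L]
Visit L → queue []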